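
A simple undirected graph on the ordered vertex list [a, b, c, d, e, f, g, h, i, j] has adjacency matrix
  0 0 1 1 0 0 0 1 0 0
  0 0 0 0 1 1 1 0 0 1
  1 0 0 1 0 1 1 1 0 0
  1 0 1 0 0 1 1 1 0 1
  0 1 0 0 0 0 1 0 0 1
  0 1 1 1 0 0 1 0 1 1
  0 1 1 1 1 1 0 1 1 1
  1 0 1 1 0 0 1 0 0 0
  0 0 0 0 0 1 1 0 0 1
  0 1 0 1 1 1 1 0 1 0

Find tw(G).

3

A width-3 tree decomposition is:
Bags: B1 = {c, d, f, g}  B2 = {c, d, g, h}  B3 = {d, f, g, j}  B4 = {a, c, d, h}  B5 = {f, g, i, j}  B6 = {b, f, g, j}  B7 = {b, e, g, j}
Tree: B1–B2, B1–B3, B2–B4, B3–B5, B5–B6, B6–B7
The largest bag has 4 vertices, giving width 3; this decomposition certifies tw(G) ≤ 3. Conversely, {b, e, g, j} is a clique of size 4, and the vertices of any clique must share a bag in every tree decomposition; so some bag has ≥ 4 vertices and tw(G) ≥ 3. Hence tw(G) = 3 exactly.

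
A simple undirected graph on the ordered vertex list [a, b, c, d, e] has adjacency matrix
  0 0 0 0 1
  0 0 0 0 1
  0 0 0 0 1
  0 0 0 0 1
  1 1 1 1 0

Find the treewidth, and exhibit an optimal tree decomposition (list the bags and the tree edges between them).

Treewidth 1.
One optimal decomposition is:
Bags: B1 = {c, e}  B2 = {a, e}  B3 = {d, e}  B4 = {b, e}
Tree: B1–B2, B1–B3, B3–B4

Every bag has size at most 2, so the width is 2 − 1 = 1 and tw(G) ≤ 1. Any graph with an edge has treewidth ≥ 1, and G has the edge e–c. Combining the bounds, tw(G) = 1.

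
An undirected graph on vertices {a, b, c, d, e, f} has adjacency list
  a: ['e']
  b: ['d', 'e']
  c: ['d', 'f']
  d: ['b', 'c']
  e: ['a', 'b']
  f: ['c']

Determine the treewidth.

A width-1 tree decomposition is:
Bags: B1 = {c, f}  B2 = {c, d}  B3 = {b, d}  B4 = {b, e}  B5 = {a, e}
Tree: B1–B2, B2–B3, B3–B4, B4–B5
Every bag has size at most 2, so the width is 2 − 1 = 1 and tw(G) ≤ 1. G has an edge, so its treewidth is at least 1. The upper and lower bounds meet at 1, so that is the treewidth.

1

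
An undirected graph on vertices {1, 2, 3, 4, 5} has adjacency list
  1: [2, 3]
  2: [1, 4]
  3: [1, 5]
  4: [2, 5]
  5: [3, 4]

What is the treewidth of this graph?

2

A width-2 tree decomposition is:
Bags: B1 = {1, 2, 3}  B2 = {2, 3, 5}  B3 = {2, 4, 5}
Tree: B1–B2, B2–B3
The largest bag has 3 vertices, giving width 2; this decomposition certifies tw(G) ≤ 2. The edges 2–1–3–5–4–2 form a cycle, so G is not a tree and its treewidth is at least 2. The upper and lower bounds meet at 2, so that is the treewidth.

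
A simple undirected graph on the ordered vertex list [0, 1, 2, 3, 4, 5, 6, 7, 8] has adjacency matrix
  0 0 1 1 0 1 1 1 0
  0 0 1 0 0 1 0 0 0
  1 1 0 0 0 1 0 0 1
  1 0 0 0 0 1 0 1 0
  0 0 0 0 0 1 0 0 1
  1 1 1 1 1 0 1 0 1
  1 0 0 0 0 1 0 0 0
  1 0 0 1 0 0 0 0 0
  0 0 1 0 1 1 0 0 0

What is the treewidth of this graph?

2

A width-2 tree decomposition is:
Bags: B1 = {0, 2, 5}  B2 = {1, 2, 5}  B3 = {0, 5, 6}  B4 = {2, 5, 8}  B5 = {0, 3, 5}  B6 = {0, 3, 7}  B7 = {4, 5, 8}
Tree: B1–B2, B1–B3, B1–B4, B3–B5, B5–B6, B4–B7
Each bag holds 3 vertices, so the decomposition has width 2, which upper-bounds the treewidth. For the lower bound, the 3 vertices {0, 2, 5} are pairwise adjacent, and any tree decomposition puts a clique entirely inside one bag — forcing width ≥ 2. Combining the bounds, tw(G) = 2.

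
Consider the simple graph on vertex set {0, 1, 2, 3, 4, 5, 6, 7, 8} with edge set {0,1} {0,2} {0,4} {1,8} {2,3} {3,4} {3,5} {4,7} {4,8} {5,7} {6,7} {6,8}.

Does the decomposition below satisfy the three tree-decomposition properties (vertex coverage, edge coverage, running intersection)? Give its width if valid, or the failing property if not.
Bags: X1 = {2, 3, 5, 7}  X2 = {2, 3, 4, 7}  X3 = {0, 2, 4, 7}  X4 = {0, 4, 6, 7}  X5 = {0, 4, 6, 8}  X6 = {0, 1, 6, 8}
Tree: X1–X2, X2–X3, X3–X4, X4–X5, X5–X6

Yes; width 3.

Every vertex of G appears in some bag (union = {0, 1, 2, 3, 4, 5, 6, 7, 8}); every edge is covered by a bag; and for each vertex v the set of bags containing v is connected in the bag tree. The decomposition is therefore valid. The largest bag has 4 vertices, so the width is 3.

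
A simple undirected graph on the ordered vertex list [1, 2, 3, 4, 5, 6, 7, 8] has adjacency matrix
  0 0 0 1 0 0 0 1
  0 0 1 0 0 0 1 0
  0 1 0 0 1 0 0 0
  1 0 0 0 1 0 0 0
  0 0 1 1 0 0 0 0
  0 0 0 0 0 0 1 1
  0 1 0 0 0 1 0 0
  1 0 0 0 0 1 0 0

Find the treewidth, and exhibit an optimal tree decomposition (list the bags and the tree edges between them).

Every bag has size at most 3, so the width is 3 − 1 = 2 and tw(G) ≤ 2. The edges 4–1–8–6–7–2–3–5–4 form a cycle, so G is not a tree and its treewidth is at least 2. Therefore the treewidth is 2.

Treewidth 2.
One such decomposition:
Bags: B1 = {1, 4, 8}  B2 = {4, 6, 8}  B3 = {4, 6, 7}  B4 = {2, 4, 7}  B5 = {2, 3, 4}  B6 = {3, 4, 5}
Tree: B1–B2, B2–B3, B3–B4, B4–B5, B5–B6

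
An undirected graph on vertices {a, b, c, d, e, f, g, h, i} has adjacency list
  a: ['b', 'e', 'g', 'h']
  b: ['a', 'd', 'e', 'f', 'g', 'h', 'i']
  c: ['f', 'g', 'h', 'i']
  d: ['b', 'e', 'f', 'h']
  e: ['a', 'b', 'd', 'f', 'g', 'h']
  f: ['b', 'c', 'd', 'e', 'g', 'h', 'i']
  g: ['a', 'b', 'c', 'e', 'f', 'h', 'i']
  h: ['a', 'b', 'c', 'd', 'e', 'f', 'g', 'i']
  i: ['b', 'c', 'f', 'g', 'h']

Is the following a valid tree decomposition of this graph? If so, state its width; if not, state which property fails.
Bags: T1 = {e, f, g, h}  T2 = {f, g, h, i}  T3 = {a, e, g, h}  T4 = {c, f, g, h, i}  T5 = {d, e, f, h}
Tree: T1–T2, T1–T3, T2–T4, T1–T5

No — vertex b appears in no bag.

A tree decomposition must satisfy three properties: every vertex lies in some bag; for every edge, both endpoints lie together in some bag; and for every vertex, the bags containing it form a connected subtree. Here vertex b appears in no bag, so the decomposition is invalid.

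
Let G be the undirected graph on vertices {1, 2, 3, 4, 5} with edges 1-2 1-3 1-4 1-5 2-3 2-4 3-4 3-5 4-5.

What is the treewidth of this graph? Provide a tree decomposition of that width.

Treewidth 3.
Bags: B1 = {1, 3, 4, 5}  B2 = {1, 2, 3, 4}
Tree: B1–B2

Every bag has size at most 4, so the width is 4 − 1 = 3 and tw(G) ≤ 3. On the other hand G contains the 4-clique {1, 2, 3, 4}. A clique must lie in a single bag of any decomposition, so no decomposition can have width below 3. Therefore the treewidth is 3.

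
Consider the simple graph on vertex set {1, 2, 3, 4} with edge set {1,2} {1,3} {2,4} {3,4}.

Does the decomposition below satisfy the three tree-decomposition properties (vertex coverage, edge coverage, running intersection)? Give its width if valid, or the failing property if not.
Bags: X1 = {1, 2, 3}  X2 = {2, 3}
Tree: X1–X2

A tree decomposition must satisfy three properties: every vertex lies in some bag; for every edge, both endpoints lie together in some bag; and for every vertex, the bags containing it form a connected subtree. Here vertex 4 appears in no bag, so the decomposition is invalid.

No — vertex 4 appears in no bag.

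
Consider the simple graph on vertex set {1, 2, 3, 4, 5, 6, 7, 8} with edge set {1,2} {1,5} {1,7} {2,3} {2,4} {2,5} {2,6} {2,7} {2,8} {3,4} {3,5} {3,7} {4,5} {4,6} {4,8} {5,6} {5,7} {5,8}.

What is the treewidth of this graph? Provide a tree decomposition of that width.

The largest bag has 4 vertices, giving width 3; this decomposition certifies tw(G) ≤ 3. For the lower bound, the 4 vertices {1, 2, 5, 7} are pairwise adjacent, and any tree decomposition puts a clique entirely inside one bag — forcing width ≥ 3. Combining the bounds, tw(G) = 3.

Treewidth 3.
One optimal decomposition is:
Bags: B1 = {2, 3, 4, 5}  B2 = {2, 4, 5, 6}  B3 = {2, 3, 5, 7}  B4 = {1, 2, 5, 7}  B5 = {2, 4, 5, 8}
Tree: B1–B2, B1–B3, B3–B4, B2–B5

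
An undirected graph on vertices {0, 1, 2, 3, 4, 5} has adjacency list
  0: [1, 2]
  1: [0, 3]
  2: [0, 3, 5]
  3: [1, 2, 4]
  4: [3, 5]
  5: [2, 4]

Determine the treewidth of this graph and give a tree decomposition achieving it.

Treewidth 2.
Bags: B1 = {2, 4, 5}  B2 = {2, 3, 4}  B3 = {0, 2, 3}  B4 = {0, 1, 3}
Tree: B1–B2, B2–B3, B3–B4

The largest bag has 3 vertices, giving width 2; this decomposition certifies tw(G) ≤ 2. Since 5–4–3–2–5 is a cycle in G, G is not acyclic. Forests are exactly the graphs of treewidth ≤ 1, so tw(G) ≥ 2. Combining the bounds, tw(G) = 2.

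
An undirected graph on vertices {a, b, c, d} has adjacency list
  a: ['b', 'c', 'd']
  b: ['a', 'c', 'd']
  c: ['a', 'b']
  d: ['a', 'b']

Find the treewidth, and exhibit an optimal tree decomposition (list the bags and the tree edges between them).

Treewidth 2.
Bags: B1 = {a, b, d}  B2 = {a, b, c}
Tree: B1–B2

Every bag has size at most 3, so the width is 3 − 1 = 2 and tw(G) ≤ 2. For the lower bound, the 3 vertices {a, b, d} are pairwise adjacent, and any tree decomposition puts a clique entirely inside one bag — forcing width ≥ 2. Combining the bounds, tw(G) = 2.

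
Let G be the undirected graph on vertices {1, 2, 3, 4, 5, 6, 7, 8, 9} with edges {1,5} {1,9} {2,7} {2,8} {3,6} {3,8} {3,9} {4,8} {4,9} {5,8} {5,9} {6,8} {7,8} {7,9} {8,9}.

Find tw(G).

A width-2 tree decomposition is:
Bags: B1 = {5, 8, 9}  B2 = {7, 8, 9}  B3 = {2, 7, 8}  B4 = {4, 8, 9}  B5 = {3, 8, 9}  B6 = {3, 6, 8}  B7 = {1, 5, 9}
Tree: B1–B2, B2–B3, B2–B4, B4–B5, B5–B6, B1–B7
The largest bag has 3 vertices, giving width 2; this decomposition certifies tw(G) ≤ 2. Conversely, {3, 8, 9} is a clique of size 3, and the vertices of any clique must share a bag in every tree decomposition; so some bag has ≥ 3 vertices and tw(G) ≥ 2. Hence tw(G) = 2 exactly.

2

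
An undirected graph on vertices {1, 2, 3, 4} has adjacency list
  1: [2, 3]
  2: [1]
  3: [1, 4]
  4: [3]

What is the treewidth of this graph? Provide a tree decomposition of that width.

Treewidth 1.
One such decomposition:
Bags: B1 = {1, 3}  B2 = {3, 4}  B3 = {1, 2}
Tree: B1–B2, B1–B3

Every bag has size at most 2, so the width is 2 − 1 = 1 and tw(G) ≤ 1. Any graph with an edge has treewidth ≥ 1, and G has the edge 3–1. Combining the bounds, tw(G) = 1.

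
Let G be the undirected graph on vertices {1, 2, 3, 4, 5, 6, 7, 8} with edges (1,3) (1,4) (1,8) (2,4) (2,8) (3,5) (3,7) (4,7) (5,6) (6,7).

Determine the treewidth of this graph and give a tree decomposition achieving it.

Each bag holds 3 vertices, so the decomposition has width 2, which upper-bounds the treewidth. Since 8–2–4–1–8 is a cycle in G, G is not acyclic. Forests are exactly the graphs of treewidth ≤ 1, so tw(G) ≥ 2. Combining the bounds, tw(G) = 2.

Treewidth 2.
One such decomposition:
Bags: B1 = {1, 2, 8}  B2 = {1, 2, 4}  B3 = {1, 3, 4}  B4 = {3, 4, 7}  B5 = {3, 5, 7}  B6 = {5, 6, 7}
Tree: B1–B2, B2–B3, B3–B4, B4–B5, B5–B6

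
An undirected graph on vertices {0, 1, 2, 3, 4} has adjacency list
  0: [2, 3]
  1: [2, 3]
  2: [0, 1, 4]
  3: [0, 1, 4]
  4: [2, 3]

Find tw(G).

2

A width-2 tree decomposition is:
Bags: B1 = {0, 2, 3}  B2 = {1, 2, 3}  B3 = {2, 3, 4}
Tree: B1–B2, B2–B3
Each bag holds 3 vertices, so the decomposition has width 2, which upper-bounds the treewidth. For the lower bound, G contains the cycle 0–3–1–2–0, so G is not a forest; only forests have treewidth ≤ 1, hence tw(G) ≥ 2. Hence tw(G) = 2 exactly.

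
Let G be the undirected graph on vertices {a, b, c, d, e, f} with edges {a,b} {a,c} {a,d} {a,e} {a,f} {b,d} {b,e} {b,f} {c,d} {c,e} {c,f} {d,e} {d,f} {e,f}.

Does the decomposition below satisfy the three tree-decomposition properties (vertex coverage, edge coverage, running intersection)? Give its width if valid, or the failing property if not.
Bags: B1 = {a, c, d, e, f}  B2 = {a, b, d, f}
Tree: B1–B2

No — edge (e,b) lies in no bag.

A tree decomposition must satisfy three properties: every vertex lies in some bag; for every edge, both endpoints lie together in some bag; and for every vertex, the bags containing it form a connected subtree. Here edge (e,b) lies in no bag, so the decomposition is invalid.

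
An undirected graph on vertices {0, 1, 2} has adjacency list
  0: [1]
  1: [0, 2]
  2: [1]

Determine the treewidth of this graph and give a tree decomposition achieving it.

Treewidth 1.
One optimal decomposition is:
Bags: B1 = {1, 2}  B2 = {0, 1}
Tree: B1–B2

The largest bag has 2 vertices, giving width 1; this decomposition certifies tw(G) ≤ 1. Any graph with an edge has treewidth ≥ 1, and G has the edge 1–2. Therefore the treewidth is 1.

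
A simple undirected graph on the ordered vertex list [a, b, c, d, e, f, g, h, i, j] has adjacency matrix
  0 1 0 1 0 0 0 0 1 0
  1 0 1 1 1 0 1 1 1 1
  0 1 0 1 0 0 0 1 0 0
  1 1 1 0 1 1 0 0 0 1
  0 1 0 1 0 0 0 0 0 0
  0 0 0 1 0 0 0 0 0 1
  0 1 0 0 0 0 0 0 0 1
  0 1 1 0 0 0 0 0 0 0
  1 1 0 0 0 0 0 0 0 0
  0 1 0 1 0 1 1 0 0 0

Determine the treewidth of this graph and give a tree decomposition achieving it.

Treewidth 2.
One optimal decomposition is:
Bags: B1 = {a, b, d}  B2 = {b, c, d}  B3 = {b, d, j}  B4 = {a, b, i}  B5 = {b, c, h}  B6 = {b, g, j}  B7 = {b, d, e}  B8 = {d, f, j}
Tree: B1–B2, B2–B3, B1–B4, B2–B5, B3–B6, B3–B7, B3–B8

Every bag has size at most 3, so the width is 3 − 1 = 2 and tw(G) ≤ 2. Conversely, {d, f, j} is a clique of size 3, and the vertices of any clique must share a bag in every tree decomposition; so some bag has ≥ 3 vertices and tw(G) ≥ 2. Combining the bounds, tw(G) = 2.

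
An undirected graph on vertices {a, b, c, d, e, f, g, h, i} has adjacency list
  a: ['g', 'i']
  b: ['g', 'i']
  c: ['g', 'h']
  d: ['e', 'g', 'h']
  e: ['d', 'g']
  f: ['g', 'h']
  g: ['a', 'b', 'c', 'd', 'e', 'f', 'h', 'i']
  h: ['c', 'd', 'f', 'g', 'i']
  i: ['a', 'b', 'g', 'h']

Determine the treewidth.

2

A width-2 tree decomposition is:
Bags: B1 = {a, g, i}  B2 = {g, h, i}  B3 = {b, g, i}  B4 = {d, g, h}  B5 = {d, e, g}  B6 = {c, g, h}  B7 = {f, g, h}
Tree: B1–B2, B2–B3, B2–B4, B4–B5, B4–B6, B2–B7
Every bag has size at most 3, so the width is 3 − 1 = 2 and tw(G) ≤ 2. On the other hand G contains the 3-clique {d, e, g}. A clique must lie in a single bag of any decomposition, so no decomposition can have width below 2. The upper and lower bounds meet at 2, so that is the treewidth.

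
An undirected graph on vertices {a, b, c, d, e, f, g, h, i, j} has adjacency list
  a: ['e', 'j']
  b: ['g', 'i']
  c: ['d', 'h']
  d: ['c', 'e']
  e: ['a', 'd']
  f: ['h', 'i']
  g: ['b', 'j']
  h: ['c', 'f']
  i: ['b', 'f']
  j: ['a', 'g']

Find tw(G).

2

A width-2 tree decomposition is:
Bags: B1 = {b, g, i}  B2 = {f, g, i}  B3 = {f, g, h}  B4 = {c, g, h}  B5 = {c, d, g}  B6 = {d, e, g}  B7 = {a, e, g}  B8 = {a, g, j}
Tree: B1–B2, B2–B3, B3–B4, B4–B5, B5–B6, B6–B7, B7–B8
The largest bag has 3 vertices, giving width 2; this decomposition certifies tw(G) ≤ 2. The edges g–b–i–f–h–c–d–e–a–j–g form a cycle, so G is not a tree and its treewidth is at least 2. Hence tw(G) = 2 exactly.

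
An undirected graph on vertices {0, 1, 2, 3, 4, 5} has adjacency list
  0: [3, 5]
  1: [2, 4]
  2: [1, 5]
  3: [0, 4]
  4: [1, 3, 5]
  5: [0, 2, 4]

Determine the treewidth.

A width-2 tree decomposition is:
Bags: B1 = {0, 3, 4}  B2 = {0, 4, 5}  B3 = {1, 4, 5}  B4 = {1, 2, 5}
Tree: B1–B2, B2–B3, B3–B4
Each bag holds 3 vertices, so the decomposition has width 2, which upper-bounds the treewidth. The edges 3–0–5–4–3 form a cycle, so G is not a tree and its treewidth is at least 2. Combining the bounds, tw(G) = 2.

2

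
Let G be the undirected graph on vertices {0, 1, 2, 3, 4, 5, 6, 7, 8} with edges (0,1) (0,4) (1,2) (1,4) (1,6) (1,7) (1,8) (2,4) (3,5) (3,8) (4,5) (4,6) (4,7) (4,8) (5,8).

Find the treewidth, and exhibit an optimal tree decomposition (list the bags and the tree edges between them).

Each bag holds 3 vertices, so the decomposition has width 2, which upper-bounds the treewidth. Conversely, {3, 5, 8} is a clique of size 3, and the vertices of any clique must share a bag in every tree decomposition; so some bag has ≥ 3 vertices and tw(G) ≥ 2. The upper and lower bounds meet at 2, so that is the treewidth.

Treewidth 2.
One optimal decomposition is:
Bags: B1 = {1, 4, 8}  B2 = {1, 4, 6}  B3 = {4, 5, 8}  B4 = {1, 2, 4}  B5 = {1, 4, 7}  B6 = {0, 1, 4}  B7 = {3, 5, 8}
Tree: B1–B2, B1–B3, B2–B4, B4–B5, B2–B6, B3–B7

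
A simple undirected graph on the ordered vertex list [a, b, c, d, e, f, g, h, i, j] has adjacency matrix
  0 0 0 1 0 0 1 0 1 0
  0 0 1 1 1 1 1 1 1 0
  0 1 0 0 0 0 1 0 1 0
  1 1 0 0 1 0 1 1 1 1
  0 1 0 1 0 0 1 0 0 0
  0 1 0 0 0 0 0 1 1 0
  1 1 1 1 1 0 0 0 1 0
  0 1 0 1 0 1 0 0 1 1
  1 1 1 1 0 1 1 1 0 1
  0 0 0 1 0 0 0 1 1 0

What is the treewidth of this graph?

A width-3 tree decomposition is:
Bags: B1 = {b, d, g, i}  B2 = {b, d, h, i}  B3 = {d, h, i, j}  B4 = {b, d, e, g}  B5 = {b, c, g, i}  B6 = {a, d, g, i}  B7 = {b, f, h, i}
Tree: B1–B2, B2–B3, B1–B4, B1–B5, B1–B6, B2–B7
Every bag has size at most 4, so the width is 4 − 1 = 3 and tw(G) ≤ 3. For the lower bound, the 4 vertices {b, d, e, g} are pairwise adjacent, and any tree decomposition puts a clique entirely inside one bag — forcing width ≥ 3. Combining the bounds, tw(G) = 3.

3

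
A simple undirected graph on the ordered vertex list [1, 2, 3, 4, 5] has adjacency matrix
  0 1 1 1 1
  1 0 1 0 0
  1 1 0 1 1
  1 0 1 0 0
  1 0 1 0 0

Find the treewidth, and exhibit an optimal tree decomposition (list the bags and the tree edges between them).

Treewidth 2.
Bags: B1 = {1, 2, 3}  B2 = {1, 3, 5}  B3 = {1, 3, 4}
Tree: B1–B2, B1–B3

Each bag holds 3 vertices, so the decomposition has width 2, which upper-bounds the treewidth. Conversely, {1, 2, 3} is a clique of size 3, and the vertices of any clique must share a bag in every tree decomposition; so some bag has ≥ 3 vertices and tw(G) ≥ 2. Combining the bounds, tw(G) = 2.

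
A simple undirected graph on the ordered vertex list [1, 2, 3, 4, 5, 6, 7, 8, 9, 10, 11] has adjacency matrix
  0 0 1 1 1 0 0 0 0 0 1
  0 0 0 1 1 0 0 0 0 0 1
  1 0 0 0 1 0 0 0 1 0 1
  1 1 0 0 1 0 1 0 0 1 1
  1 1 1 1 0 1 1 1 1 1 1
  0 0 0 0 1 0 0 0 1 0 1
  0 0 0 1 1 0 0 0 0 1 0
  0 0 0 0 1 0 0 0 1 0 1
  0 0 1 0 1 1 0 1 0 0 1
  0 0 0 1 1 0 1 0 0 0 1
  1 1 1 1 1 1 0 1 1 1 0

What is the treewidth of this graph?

3

A width-3 tree decomposition is:
Bags: B1 = {1, 4, 5, 11}  B2 = {1, 3, 5, 11}  B3 = {3, 5, 9, 11}  B4 = {4, 5, 10, 11}  B5 = {2, 4, 5, 11}  B6 = {5, 6, 9, 11}  B7 = {5, 8, 9, 11}  B8 = {4, 5, 7, 10}
Tree: B1–B2, B2–B3, B1–B4, B1–B5, B3–B6, B6–B7, B4–B8
The largest bag has 4 vertices, giving width 3; this decomposition certifies tw(G) ≤ 3. For the lower bound, the 4 vertices {1, 3, 5, 11} are pairwise adjacent, and any tree decomposition puts a clique entirely inside one bag — forcing width ≥ 3. The upper and lower bounds meet at 3, so that is the treewidth.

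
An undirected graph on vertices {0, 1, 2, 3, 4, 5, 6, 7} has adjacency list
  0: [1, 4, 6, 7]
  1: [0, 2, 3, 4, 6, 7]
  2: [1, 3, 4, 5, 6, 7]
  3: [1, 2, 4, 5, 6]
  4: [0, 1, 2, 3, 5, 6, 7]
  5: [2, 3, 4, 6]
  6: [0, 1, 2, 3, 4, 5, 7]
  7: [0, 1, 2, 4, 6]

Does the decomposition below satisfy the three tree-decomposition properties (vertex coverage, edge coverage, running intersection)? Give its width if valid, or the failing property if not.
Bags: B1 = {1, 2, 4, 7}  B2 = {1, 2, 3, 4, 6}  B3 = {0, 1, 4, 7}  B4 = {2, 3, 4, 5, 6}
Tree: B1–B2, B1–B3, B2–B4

A tree decomposition must satisfy three properties: every vertex lies in some bag; for every edge, both endpoints lie together in some bag; and for every vertex, the bags containing it form a connected subtree. Here edge (6,7) lies in no bag, so the decomposition is invalid.

No — edge (6,7) lies in no bag.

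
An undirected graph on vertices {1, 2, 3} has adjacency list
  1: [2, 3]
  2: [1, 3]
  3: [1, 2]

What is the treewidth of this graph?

2

A width-2 tree decomposition is:
Bags: B1 = {1, 2, 3}
Tree: (single bag)
A single bag containing all 3 vertices is trivially a valid decomposition of width 2. Conversely, {1, 2, 3} is a clique of size 3, and the vertices of any clique must share a bag in every tree decomposition; so some bag has ≥ 3 vertices and tw(G) ≥ 2. The upper and lower bounds meet at 2, so that is the treewidth.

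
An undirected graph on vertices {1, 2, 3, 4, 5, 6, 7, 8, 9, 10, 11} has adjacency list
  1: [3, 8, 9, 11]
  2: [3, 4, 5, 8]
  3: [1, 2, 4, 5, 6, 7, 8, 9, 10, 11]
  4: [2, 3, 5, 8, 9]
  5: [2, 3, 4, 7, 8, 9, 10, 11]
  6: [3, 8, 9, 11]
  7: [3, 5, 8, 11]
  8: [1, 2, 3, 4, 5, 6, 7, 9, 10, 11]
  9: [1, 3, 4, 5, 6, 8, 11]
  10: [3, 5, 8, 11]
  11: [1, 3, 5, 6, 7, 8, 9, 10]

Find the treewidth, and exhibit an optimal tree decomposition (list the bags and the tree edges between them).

Treewidth 4.
One optimal decomposition is:
Bags: B1 = {3, 4, 5, 8, 9}  B2 = {3, 5, 8, 9, 11}  B3 = {3, 6, 8, 9, 11}  B4 = {3, 5, 7, 8, 11}  B5 = {2, 3, 4, 5, 8}  B6 = {3, 5, 8, 10, 11}  B7 = {1, 3, 8, 9, 11}
Tree: B1–B2, B2–B3, B2–B4, B1–B5, B2–B6, B3–B7

The largest bag has 5 vertices, giving width 4; this decomposition certifies tw(G) ≤ 4. For the lower bound, the 5 vertices {1, 3, 8, 9, 11} are pairwise adjacent, and any tree decomposition puts a clique entirely inside one bag — forcing width ≥ 4. Hence tw(G) = 4 exactly.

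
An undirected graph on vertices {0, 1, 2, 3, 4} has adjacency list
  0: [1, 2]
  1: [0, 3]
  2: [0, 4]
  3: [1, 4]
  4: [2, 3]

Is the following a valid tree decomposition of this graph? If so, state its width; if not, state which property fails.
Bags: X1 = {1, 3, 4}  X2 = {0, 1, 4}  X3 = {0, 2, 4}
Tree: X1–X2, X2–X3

Yes; width 2.

Every vertex of G appears in some bag (union = {0, 1, 2, 3, 4}); every edge is covered by a bag; and for each vertex v the set of bags containing v is connected in the bag tree. The decomposition is therefore valid. The largest bag has 3 vertices, so the width is 2.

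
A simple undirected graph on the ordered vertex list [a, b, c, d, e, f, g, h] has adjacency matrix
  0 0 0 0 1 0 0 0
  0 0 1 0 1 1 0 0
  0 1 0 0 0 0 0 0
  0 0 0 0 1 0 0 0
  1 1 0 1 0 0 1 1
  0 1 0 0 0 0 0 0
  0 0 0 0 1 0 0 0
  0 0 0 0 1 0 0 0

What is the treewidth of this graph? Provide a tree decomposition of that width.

Treewidth 1.
One such decomposition:
Bags: B1 = {e, g}  B2 = {b, e}  B3 = {d, e}  B4 = {e, h}  B5 = {a, e}  B6 = {b, f}  B7 = {b, c}
Tree: B1–B2, B1–B3, B3–B4, B4–B5, B2–B6, B2–B7

The largest bag has 2 vertices, giving width 1; this decomposition certifies tw(G) ≤ 1. Since G has at least one edge (e.g. e–g), it is not an edgeless graph, so tw(G) ≥ 1. Combining the bounds, tw(G) = 1.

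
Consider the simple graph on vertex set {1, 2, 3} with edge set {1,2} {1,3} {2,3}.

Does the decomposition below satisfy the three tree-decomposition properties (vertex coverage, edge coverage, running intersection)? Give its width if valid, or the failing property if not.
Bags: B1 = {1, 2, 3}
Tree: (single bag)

Vertex coverage: the bags together contain {1, 2, 3}, the full vertex set. Edge coverage: each edge of G has both endpoints in at least one bag. Running intersection: for every vertex, the bags containing it form a connected subtree. All three properties hold, so this is a valid tree decomposition of width max|bag| − 1 = 2, and hence tw(G) ≤ 2.

Yes; width 2.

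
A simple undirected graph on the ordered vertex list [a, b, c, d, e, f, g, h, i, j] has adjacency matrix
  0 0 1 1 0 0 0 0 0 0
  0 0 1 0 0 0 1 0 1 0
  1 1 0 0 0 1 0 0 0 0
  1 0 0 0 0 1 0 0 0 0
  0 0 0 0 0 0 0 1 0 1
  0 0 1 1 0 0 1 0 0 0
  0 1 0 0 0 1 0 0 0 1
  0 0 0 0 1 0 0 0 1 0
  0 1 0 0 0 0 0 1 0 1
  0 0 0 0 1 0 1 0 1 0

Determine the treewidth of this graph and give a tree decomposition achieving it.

Treewidth 2.
One such decomposition:
Bags: B1 = {e, h, j}  B2 = {h, i, j}  B3 = {g, i, j}  B4 = {b, g, i}  B5 = {b, f, g}  B6 = {b, c, f}  B7 = {c, d, f}  B8 = {a, c, d}
Tree: B1–B2, B2–B3, B3–B4, B4–B5, B5–B6, B6–B7, B7–B8

Every bag has size at most 3, so the width is 3 − 1 = 2 and tw(G) ≤ 2. For the lower bound, G contains the cycle e–h–i–j–e, so G is not a forest; only forests have treewidth ≤ 1, hence tw(G) ≥ 2. Hence tw(G) = 2 exactly.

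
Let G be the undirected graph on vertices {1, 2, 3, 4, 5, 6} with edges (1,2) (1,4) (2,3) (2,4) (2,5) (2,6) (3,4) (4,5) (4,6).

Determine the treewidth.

2

A width-2 tree decomposition is:
Bags: B1 = {1, 2, 4}  B2 = {2, 4, 6}  B3 = {2, 4, 5}  B4 = {2, 3, 4}
Tree: B1–B2, B2–B3, B3–B4
The largest bag has 3 vertices, giving width 2; this decomposition certifies tw(G) ≤ 2. On the other hand G contains the 3-clique {1, 2, 4}. A clique must lie in a single bag of any decomposition, so no decomposition can have width below 2. Therefore the treewidth is 2.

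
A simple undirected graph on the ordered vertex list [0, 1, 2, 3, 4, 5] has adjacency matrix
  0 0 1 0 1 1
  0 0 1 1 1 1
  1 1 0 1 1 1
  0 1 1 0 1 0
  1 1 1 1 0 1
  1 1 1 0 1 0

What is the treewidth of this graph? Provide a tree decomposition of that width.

The largest bag has 4 vertices, giving width 3; this decomposition certifies tw(G) ≤ 3. For the lower bound, the 4 vertices {0, 2, 4, 5} are pairwise adjacent, and any tree decomposition puts a clique entirely inside one bag — forcing width ≥ 3. Hence tw(G) = 3 exactly.

Treewidth 3.
Bags: B1 = {1, 2, 4, 5}  B2 = {1, 2, 3, 4}  B3 = {0, 2, 4, 5}
Tree: B1–B2, B1–B3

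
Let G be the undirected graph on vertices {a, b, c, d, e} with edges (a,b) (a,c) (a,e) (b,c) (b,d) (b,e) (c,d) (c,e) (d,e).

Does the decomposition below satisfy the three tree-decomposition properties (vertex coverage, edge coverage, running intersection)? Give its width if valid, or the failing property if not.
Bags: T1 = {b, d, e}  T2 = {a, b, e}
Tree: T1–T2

A tree decomposition must satisfy three properties: every vertex lies in some bag; for every edge, both endpoints lie together in some bag; and for every vertex, the bags containing it form a connected subtree. Here vertex c appears in no bag, so the decomposition is invalid.

No — vertex c appears in no bag.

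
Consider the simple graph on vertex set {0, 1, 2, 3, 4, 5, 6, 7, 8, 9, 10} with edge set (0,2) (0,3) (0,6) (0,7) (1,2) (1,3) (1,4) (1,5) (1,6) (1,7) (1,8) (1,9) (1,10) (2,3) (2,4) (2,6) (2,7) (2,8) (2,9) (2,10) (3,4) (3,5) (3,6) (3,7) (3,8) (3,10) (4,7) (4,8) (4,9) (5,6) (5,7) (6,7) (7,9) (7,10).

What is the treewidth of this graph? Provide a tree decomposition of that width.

Treewidth 4.
One such decomposition:
Bags: B1 = {1, 2, 3, 4, 7}  B2 = {1, 2, 3, 4, 8}  B3 = {1, 2, 3, 6, 7}  B4 = {0, 2, 3, 6, 7}  B5 = {1, 2, 3, 7, 10}  B6 = {1, 3, 5, 6, 7}  B7 = {1, 2, 4, 7, 9}
Tree: B1–B2, B1–B3, B3–B4, B3–B5, B3–B6, B1–B7

Every bag has size at most 5, so the width is 5 − 1 = 4 and tw(G) ≤ 4. Conversely, {0, 2, 3, 6, 7} is a clique of size 5, and the vertices of any clique must share a bag in every tree decomposition; so some bag has ≥ 5 vertices and tw(G) ≥ 4. Therefore the treewidth is 4.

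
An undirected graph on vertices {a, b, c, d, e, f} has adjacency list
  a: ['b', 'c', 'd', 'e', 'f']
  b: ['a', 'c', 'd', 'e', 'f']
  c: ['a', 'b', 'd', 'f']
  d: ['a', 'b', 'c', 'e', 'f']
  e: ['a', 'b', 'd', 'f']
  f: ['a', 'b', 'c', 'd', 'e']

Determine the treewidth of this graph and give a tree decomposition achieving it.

The largest bag has 5 vertices, giving width 4; this decomposition certifies tw(G) ≤ 4. Conversely, {a, b, d, e, f} is a clique of size 5, and the vertices of any clique must share a bag in every tree decomposition; so some bag has ≥ 5 vertices and tw(G) ≥ 4. Therefore the treewidth is 4.

Treewidth 4.
One such decomposition:
Bags: B1 = {a, b, d, e, f}  B2 = {a, b, c, d, f}
Tree: B1–B2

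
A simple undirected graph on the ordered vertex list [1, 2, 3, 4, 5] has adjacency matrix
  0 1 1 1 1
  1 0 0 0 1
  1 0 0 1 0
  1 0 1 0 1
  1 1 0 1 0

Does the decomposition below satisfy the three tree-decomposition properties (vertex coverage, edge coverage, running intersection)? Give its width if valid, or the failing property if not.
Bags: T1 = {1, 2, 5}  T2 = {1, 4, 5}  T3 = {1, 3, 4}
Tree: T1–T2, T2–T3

Every vertex of G appears in some bag (union = {1, 2, 3, 4, 5}); every edge is covered by a bag; and for each vertex v the set of bags containing v is connected in the bag tree. The decomposition is therefore valid. The largest bag has 3 vertices, so the width is 2.

Yes; width 2.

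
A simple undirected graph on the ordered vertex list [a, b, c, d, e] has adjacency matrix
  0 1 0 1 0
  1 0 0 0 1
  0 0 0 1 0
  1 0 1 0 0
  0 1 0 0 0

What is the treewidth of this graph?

1

A width-1 tree decomposition is:
Bags: B1 = {c, d}  B2 = {a, d}  B3 = {a, b}  B4 = {b, e}
Tree: B1–B2, B2–B3, B3–B4
Each bag holds 2 vertices, so the decomposition has width 1, which upper-bounds the treewidth. G has an edge, so its treewidth is at least 1. The upper and lower bounds meet at 1, so that is the treewidth.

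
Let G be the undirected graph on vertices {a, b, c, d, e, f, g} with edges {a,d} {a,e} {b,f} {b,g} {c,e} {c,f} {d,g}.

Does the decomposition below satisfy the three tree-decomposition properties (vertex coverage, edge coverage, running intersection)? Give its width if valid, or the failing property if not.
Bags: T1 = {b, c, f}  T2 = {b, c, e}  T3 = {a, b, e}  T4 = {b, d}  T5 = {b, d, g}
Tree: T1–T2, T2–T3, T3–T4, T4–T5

A tree decomposition must satisfy three properties: every vertex lies in some bag; for every edge, both endpoints lie together in some bag; and for every vertex, the bags containing it form a connected subtree. Here edge (a,d) lies in no bag, so the decomposition is invalid.

No — edge (a,d) lies in no bag.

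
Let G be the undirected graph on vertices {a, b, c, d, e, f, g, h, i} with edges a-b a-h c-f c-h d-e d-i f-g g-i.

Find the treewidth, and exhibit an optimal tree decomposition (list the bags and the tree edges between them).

Every bag has size at most 2, so the width is 2 − 1 = 1 and tw(G) ≤ 1. Since G has at least one edge (e.g. b–a), it is not an edgeless graph, so tw(G) ≥ 1. Hence tw(G) = 1 exactly.

Treewidth 1.
One such decomposition:
Bags: B1 = {a, b}  B2 = {a, h}  B3 = {c, h}  B4 = {c, f}  B5 = {f, g}  B6 = {g, i}  B7 = {d, i}  B8 = {d, e}
Tree: B1–B2, B2–B3, B3–B4, B4–B5, B5–B6, B6–B7, B7–B8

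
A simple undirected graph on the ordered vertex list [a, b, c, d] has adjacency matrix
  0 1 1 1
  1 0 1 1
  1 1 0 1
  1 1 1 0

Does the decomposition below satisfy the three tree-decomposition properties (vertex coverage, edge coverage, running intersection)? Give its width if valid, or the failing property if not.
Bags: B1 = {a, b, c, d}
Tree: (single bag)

Yes; width 3.

Checking the three conditions: (i) the bags cover all of {a, b, c, d}; (ii) for each edge, some bag contains both endpoints; (iii) the bags containing any fixed vertex form a subtree. All hold, so the decomposition is valid with width 4 − 1 = 3.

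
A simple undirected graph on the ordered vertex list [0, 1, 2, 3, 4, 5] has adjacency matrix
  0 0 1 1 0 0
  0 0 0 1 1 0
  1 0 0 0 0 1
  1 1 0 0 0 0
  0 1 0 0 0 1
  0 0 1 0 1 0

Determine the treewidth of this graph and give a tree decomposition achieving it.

Treewidth 2.
One optimal decomposition is:
Bags: B1 = {0, 2, 3}  B2 = {1, 2, 3}  B3 = {1, 2, 4}  B4 = {2, 4, 5}
Tree: B1–B2, B2–B3, B3–B4

Each bag holds 3 vertices, so the decomposition has width 2, which upper-bounds the treewidth. The edges 2–0–3–1–4–5–2 form a cycle, so G is not a tree and its treewidth is at least 2. Therefore the treewidth is 2.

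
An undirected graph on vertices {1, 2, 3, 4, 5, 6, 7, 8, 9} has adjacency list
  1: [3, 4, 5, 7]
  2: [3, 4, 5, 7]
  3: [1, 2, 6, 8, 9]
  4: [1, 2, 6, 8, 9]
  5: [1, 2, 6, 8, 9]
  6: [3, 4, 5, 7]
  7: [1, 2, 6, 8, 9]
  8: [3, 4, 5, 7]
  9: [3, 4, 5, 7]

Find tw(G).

A width-4 tree decomposition is:
Bags: B1 = {3, 4, 5, 7, 8}  B2 = {1, 3, 4, 5, 7}  B3 = {3, 4, 5, 7, 9}  B4 = {2, 3, 4, 5, 7}  B5 = {3, 4, 5, 6, 7}
Tree: B1–B2, B2–B3, B3–B4, B4–B5
Each bag holds 5 vertices, so the decomposition has width 4, which upper-bounds the treewidth. For the lower bound: the 5 vertex sets {4,8}, {1,5}, {7,9}, {3}, {2} are disjoint, each induces a connected subgraph, and every pair is joined by at least one edge of G. Contracting each set to a single vertex therefore yields K_{5} as a minor, and since treewidth is minor-monotone, tw(G) ≥ tw(K_{5}) = 4. Hence tw(G) = 4 exactly.

4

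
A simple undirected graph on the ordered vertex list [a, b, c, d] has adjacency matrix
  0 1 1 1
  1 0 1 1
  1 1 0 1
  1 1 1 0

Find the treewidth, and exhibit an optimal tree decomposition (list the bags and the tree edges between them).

With just one bag of size 4, the width is 4 − 1 = 3, so tw(G) ≤ 3. On the other hand G contains the 4-clique {a, b, c, d}. A clique must lie in a single bag of any decomposition, so no decomposition can have width below 3. Therefore the treewidth is 3.

Treewidth 3.
One such decomposition:
Bags: B1 = {a, b, c, d}
Tree: (single bag)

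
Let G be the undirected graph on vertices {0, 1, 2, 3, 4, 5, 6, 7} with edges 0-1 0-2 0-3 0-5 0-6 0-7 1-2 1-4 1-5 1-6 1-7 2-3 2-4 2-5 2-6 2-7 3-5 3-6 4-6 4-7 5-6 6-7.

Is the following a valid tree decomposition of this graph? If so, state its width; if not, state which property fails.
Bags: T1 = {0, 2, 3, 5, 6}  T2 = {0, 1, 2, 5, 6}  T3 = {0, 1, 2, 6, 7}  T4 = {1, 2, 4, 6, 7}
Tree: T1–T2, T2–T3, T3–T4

Yes; width 4.

Checking the three conditions: (i) the bags cover all of {0, 1, 2, 3, 4, 5, 6, 7}; (ii) for each edge, some bag contains both endpoints; (iii) the bags containing any fixed vertex form a subtree. All hold, so the decomposition is valid with width 5 − 1 = 4.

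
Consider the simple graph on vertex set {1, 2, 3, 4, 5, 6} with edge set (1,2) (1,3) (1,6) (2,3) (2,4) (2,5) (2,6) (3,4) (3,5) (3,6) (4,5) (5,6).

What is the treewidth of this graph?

3

A width-3 tree decomposition is:
Bags: B1 = {1, 2, 3, 6}  B2 = {2, 3, 5, 6}  B3 = {2, 3, 4, 5}
Tree: B1–B2, B2–B3
Every bag has size at most 4, so the width is 4 − 1 = 3 and tw(G) ≤ 3. For the lower bound, the 4 vertices {1, 2, 3, 6} are pairwise adjacent, and any tree decomposition puts a clique entirely inside one bag — forcing width ≥ 3. The upper and lower bounds meet at 3, so that is the treewidth.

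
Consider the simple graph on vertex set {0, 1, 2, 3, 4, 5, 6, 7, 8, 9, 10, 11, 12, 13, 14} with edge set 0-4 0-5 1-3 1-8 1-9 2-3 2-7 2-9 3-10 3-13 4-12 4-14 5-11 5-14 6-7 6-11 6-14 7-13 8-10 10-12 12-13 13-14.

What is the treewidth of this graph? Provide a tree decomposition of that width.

Treewidth 3.
One optimal decomposition is:
Bags: B1 = {1, 8, 9, 10}  B2 = {1, 3, 9, 10}  B3 = {2, 3, 9, 10}  B4 = {2, 3, 10, 12}  B5 = {2, 3, 12, 13}  B6 = {2, 7, 12, 13}  B7 = {4, 7, 12, 13}  B8 = {4, 7, 13, 14}  B9 = {4, 6, 7, 14}  B10 = {0, 4, 6, 14}  B11 = {0, 5, 6, 14}  B12 = {0, 5, 6, 11}
Tree: B1–B2, B2–B3, B3–B4, B4–B5, B5–B6, B6–B7, B7–B8, B8–B9, B9–B10, B10–B11, B11–B12

The largest bag has 4 vertices, giving width 3; this decomposition certifies tw(G) ≤ 3. For the lower bound: the 4 vertex sets {1,8,9}, {10}, {3}, {2,7,12,13} are disjoint, each induces a connected subgraph, and every pair is joined by at least one edge of G. Contracting each set to a single vertex therefore yields K_{4} as a minor, and since treewidth is minor-monotone, tw(G) ≥ tw(K_{4}) = 3. Combining the bounds, tw(G) = 3.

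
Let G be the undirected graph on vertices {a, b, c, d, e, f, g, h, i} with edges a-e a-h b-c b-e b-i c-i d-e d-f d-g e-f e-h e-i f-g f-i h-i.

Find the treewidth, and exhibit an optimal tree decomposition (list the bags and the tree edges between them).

Treewidth 2.
One such decomposition:
Bags: B1 = {d, f, g}  B2 = {d, e, f}  B3 = {e, f, i}  B4 = {e, h, i}  B5 = {b, e, i}  B6 = {b, c, i}  B7 = {a, e, h}
Tree: B1–B2, B2–B3, B3–B4, B3–B5, B5–B6, B4–B7

Each bag holds 3 vertices, so the decomposition has width 2, which upper-bounds the treewidth. For the lower bound, the 3 vertices {d, f, g} are pairwise adjacent, and any tree decomposition puts a clique entirely inside one bag — forcing width ≥ 2. Combining the bounds, tw(G) = 2.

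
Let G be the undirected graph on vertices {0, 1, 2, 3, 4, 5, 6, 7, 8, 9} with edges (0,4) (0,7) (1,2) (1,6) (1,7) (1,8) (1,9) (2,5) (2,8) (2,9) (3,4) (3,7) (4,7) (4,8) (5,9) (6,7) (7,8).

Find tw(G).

A width-2 tree decomposition is:
Bags: B1 = {4, 7, 8}  B2 = {1, 7, 8}  B3 = {3, 4, 7}  B4 = {0, 4, 7}  B5 = {1, 2, 8}  B6 = {1, 2, 9}  B7 = {2, 5, 9}  B8 = {1, 6, 7}
Tree: B1–B2, B1–B3, B1–B4, B2–B5, B5–B6, B6–B7, B2–B8
The largest bag has 3 vertices, giving width 2; this decomposition certifies tw(G) ≤ 2. For the lower bound, the 3 vertices {1, 2, 9} are pairwise adjacent, and any tree decomposition puts a clique entirely inside one bag — forcing width ≥ 2. The upper and lower bounds meet at 2, so that is the treewidth.

2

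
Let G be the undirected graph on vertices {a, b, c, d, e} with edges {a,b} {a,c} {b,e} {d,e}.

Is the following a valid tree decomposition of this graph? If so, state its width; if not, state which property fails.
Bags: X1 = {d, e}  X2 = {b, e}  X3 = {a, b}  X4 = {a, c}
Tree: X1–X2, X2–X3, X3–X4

Yes; width 1.

Vertex coverage: the bags together contain {a, b, c, d, e}, the full vertex set. Edge coverage: each edge of G has both endpoints in at least one bag. Running intersection: for every vertex, the bags containing it form a connected subtree. All three properties hold, so this is a valid tree decomposition of width max|bag| − 1 = 1, and hence tw(G) ≤ 1.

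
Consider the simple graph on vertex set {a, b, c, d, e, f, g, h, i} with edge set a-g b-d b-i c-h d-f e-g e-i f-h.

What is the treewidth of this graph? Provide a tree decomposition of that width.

Treewidth 1.
One such decomposition:
Bags: B1 = {c, h}  B2 = {f, h}  B3 = {d, f}  B4 = {b, d}  B5 = {b, i}  B6 = {e, i}  B7 = {e, g}  B8 = {a, g}
Tree: B1–B2, B2–B3, B3–B4, B4–B5, B5–B6, B6–B7, B7–B8

Every bag has size at most 2, so the width is 2 − 1 = 1 and tw(G) ≤ 1. Any graph with an edge has treewidth ≥ 1, and G has the edge c–h. Hence tw(G) = 1 exactly.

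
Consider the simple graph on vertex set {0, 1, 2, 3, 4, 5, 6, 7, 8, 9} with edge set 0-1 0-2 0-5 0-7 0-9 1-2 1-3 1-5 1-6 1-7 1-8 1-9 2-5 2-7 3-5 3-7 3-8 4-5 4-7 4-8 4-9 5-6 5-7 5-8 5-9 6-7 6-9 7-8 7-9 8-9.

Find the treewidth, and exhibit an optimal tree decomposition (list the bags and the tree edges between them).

Every bag has size at most 5, so the width is 5 − 1 = 4 and tw(G) ≤ 4. Conversely, {0, 1, 5, 7, 9} is a clique of size 5, and the vertices of any clique must share a bag in every tree decomposition; so some bag has ≥ 5 vertices and tw(G) ≥ 4. The upper and lower bounds meet at 4, so that is the treewidth.

Treewidth 4.
One such decomposition:
Bags: B1 = {0, 1, 5, 7, 9}  B2 = {1, 5, 7, 8, 9}  B3 = {1, 3, 5, 7, 8}  B4 = {4, 5, 7, 8, 9}  B5 = {0, 1, 2, 5, 7}  B6 = {1, 5, 6, 7, 9}
Tree: B1–B2, B2–B3, B2–B4, B1–B5, B1–B6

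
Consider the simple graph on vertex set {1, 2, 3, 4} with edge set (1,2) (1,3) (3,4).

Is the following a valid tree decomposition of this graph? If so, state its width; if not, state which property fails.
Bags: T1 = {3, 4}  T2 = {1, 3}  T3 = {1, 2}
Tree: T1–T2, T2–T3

Every vertex of G appears in some bag (union = {1, 2, 3, 4}); every edge is covered by a bag; and for each vertex v the set of bags containing v is connected in the bag tree. The decomposition is therefore valid. The largest bag has 2 vertices, so the width is 1.

Yes; width 1.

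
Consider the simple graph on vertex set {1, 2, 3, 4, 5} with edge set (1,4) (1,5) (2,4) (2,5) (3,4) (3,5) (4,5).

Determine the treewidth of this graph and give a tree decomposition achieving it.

The largest bag has 3 vertices, giving width 2; this decomposition certifies tw(G) ≤ 2. For the lower bound, the 3 vertices {1, 4, 5} are pairwise adjacent, and any tree decomposition puts a clique entirely inside one bag — forcing width ≥ 2. Hence tw(G) = 2 exactly.

Treewidth 2.
One such decomposition:
Bags: B1 = {2, 4, 5}  B2 = {3, 4, 5}  B3 = {1, 4, 5}
Tree: B1–B2, B1–B3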